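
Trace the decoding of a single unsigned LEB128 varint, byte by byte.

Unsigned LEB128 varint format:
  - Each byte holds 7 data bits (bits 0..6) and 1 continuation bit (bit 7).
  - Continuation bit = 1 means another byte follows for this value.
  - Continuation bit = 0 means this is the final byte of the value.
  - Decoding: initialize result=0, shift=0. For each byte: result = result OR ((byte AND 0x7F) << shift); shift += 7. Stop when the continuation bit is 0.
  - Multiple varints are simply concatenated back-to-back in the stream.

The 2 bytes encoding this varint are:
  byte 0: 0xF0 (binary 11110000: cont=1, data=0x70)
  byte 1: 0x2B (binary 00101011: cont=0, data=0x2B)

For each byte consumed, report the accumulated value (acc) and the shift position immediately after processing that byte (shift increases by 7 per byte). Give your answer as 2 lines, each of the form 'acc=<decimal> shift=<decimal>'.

Answer: acc=112 shift=7
acc=5616 shift=14

Derivation:
byte 0=0xF0: payload=0x70=112, contrib = 112<<0 = 112; acc -> 112, shift -> 7
byte 1=0x2B: payload=0x2B=43, contrib = 43<<7 = 5504; acc -> 5616, shift -> 14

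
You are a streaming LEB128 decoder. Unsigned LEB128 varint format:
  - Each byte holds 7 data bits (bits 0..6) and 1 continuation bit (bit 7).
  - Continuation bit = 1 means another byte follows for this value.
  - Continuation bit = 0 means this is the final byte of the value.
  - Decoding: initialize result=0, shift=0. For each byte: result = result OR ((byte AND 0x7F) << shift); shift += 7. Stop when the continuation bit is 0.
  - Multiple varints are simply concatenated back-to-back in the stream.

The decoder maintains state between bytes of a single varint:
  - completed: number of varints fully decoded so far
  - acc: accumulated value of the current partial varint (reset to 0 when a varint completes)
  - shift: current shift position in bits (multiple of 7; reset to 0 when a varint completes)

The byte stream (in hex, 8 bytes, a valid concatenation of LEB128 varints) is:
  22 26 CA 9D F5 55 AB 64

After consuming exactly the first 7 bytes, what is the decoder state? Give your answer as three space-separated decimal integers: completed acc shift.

byte[0]=0x22 cont=0 payload=0x22: varint #1 complete (value=34); reset -> completed=1 acc=0 shift=0
byte[1]=0x26 cont=0 payload=0x26: varint #2 complete (value=38); reset -> completed=2 acc=0 shift=0
byte[2]=0xCA cont=1 payload=0x4A: acc |= 74<<0 -> completed=2 acc=74 shift=7
byte[3]=0x9D cont=1 payload=0x1D: acc |= 29<<7 -> completed=2 acc=3786 shift=14
byte[4]=0xF5 cont=1 payload=0x75: acc |= 117<<14 -> completed=2 acc=1920714 shift=21
byte[5]=0x55 cont=0 payload=0x55: varint #3 complete (value=180178634); reset -> completed=3 acc=0 shift=0
byte[6]=0xAB cont=1 payload=0x2B: acc |= 43<<0 -> completed=3 acc=43 shift=7

Answer: 3 43 7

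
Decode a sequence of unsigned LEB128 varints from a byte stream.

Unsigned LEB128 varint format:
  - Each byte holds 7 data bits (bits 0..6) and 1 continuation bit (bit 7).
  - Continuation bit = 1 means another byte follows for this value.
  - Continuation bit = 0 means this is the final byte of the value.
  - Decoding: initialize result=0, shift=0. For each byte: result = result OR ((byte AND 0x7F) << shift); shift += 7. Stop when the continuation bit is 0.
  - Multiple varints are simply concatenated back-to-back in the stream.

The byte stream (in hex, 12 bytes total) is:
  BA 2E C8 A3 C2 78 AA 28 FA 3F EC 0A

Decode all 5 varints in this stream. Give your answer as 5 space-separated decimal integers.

Answer: 5946 252744136 5162 8186 1388

Derivation:
  byte[0]=0xBA cont=1 payload=0x3A=58: acc |= 58<<0 -> acc=58 shift=7
  byte[1]=0x2E cont=0 payload=0x2E=46: acc |= 46<<7 -> acc=5946 shift=14 [end]
Varint 1: bytes[0:2] = BA 2E -> value 5946 (2 byte(s))
  byte[2]=0xC8 cont=1 payload=0x48=72: acc |= 72<<0 -> acc=72 shift=7
  byte[3]=0xA3 cont=1 payload=0x23=35: acc |= 35<<7 -> acc=4552 shift=14
  byte[4]=0xC2 cont=1 payload=0x42=66: acc |= 66<<14 -> acc=1085896 shift=21
  byte[5]=0x78 cont=0 payload=0x78=120: acc |= 120<<21 -> acc=252744136 shift=28 [end]
Varint 2: bytes[2:6] = C8 A3 C2 78 -> value 252744136 (4 byte(s))
  byte[6]=0xAA cont=1 payload=0x2A=42: acc |= 42<<0 -> acc=42 shift=7
  byte[7]=0x28 cont=0 payload=0x28=40: acc |= 40<<7 -> acc=5162 shift=14 [end]
Varint 3: bytes[6:8] = AA 28 -> value 5162 (2 byte(s))
  byte[8]=0xFA cont=1 payload=0x7A=122: acc |= 122<<0 -> acc=122 shift=7
  byte[9]=0x3F cont=0 payload=0x3F=63: acc |= 63<<7 -> acc=8186 shift=14 [end]
Varint 4: bytes[8:10] = FA 3F -> value 8186 (2 byte(s))
  byte[10]=0xEC cont=1 payload=0x6C=108: acc |= 108<<0 -> acc=108 shift=7
  byte[11]=0x0A cont=0 payload=0x0A=10: acc |= 10<<7 -> acc=1388 shift=14 [end]
Varint 5: bytes[10:12] = EC 0A -> value 1388 (2 byte(s))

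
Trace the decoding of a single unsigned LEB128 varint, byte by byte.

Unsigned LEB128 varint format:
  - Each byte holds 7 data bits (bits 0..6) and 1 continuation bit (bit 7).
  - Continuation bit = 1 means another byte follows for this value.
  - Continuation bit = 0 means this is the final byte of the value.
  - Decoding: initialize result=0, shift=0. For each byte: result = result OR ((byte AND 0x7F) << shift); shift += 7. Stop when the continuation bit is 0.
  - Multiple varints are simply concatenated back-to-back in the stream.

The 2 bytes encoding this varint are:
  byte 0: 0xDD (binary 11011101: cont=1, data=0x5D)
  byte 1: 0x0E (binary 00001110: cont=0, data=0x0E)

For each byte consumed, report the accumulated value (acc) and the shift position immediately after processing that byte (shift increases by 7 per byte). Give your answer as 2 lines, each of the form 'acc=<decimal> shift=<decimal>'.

Answer: acc=93 shift=7
acc=1885 shift=14

Derivation:
byte 0=0xDD: payload=0x5D=93, contrib = 93<<0 = 93; acc -> 93, shift -> 7
byte 1=0x0E: payload=0x0E=14, contrib = 14<<7 = 1792; acc -> 1885, shift -> 14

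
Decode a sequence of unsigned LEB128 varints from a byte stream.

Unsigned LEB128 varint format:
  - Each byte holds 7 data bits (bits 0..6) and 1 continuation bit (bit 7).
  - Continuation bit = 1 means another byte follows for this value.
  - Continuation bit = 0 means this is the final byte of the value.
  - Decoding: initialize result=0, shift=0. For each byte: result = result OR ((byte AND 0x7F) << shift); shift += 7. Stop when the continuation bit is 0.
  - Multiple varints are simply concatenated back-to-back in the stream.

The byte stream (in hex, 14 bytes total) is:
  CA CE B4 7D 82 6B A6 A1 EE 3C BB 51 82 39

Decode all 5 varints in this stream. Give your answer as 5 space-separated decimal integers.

  byte[0]=0xCA cont=1 payload=0x4A=74: acc |= 74<<0 -> acc=74 shift=7
  byte[1]=0xCE cont=1 payload=0x4E=78: acc |= 78<<7 -> acc=10058 shift=14
  byte[2]=0xB4 cont=1 payload=0x34=52: acc |= 52<<14 -> acc=862026 shift=21
  byte[3]=0x7D cont=0 payload=0x7D=125: acc |= 125<<21 -> acc=263006026 shift=28 [end]
Varint 1: bytes[0:4] = CA CE B4 7D -> value 263006026 (4 byte(s))
  byte[4]=0x82 cont=1 payload=0x02=2: acc |= 2<<0 -> acc=2 shift=7
  byte[5]=0x6B cont=0 payload=0x6B=107: acc |= 107<<7 -> acc=13698 shift=14 [end]
Varint 2: bytes[4:6] = 82 6B -> value 13698 (2 byte(s))
  byte[6]=0xA6 cont=1 payload=0x26=38: acc |= 38<<0 -> acc=38 shift=7
  byte[7]=0xA1 cont=1 payload=0x21=33: acc |= 33<<7 -> acc=4262 shift=14
  byte[8]=0xEE cont=1 payload=0x6E=110: acc |= 110<<14 -> acc=1806502 shift=21
  byte[9]=0x3C cont=0 payload=0x3C=60: acc |= 60<<21 -> acc=127635622 shift=28 [end]
Varint 3: bytes[6:10] = A6 A1 EE 3C -> value 127635622 (4 byte(s))
  byte[10]=0xBB cont=1 payload=0x3B=59: acc |= 59<<0 -> acc=59 shift=7
  byte[11]=0x51 cont=0 payload=0x51=81: acc |= 81<<7 -> acc=10427 shift=14 [end]
Varint 4: bytes[10:12] = BB 51 -> value 10427 (2 byte(s))
  byte[12]=0x82 cont=1 payload=0x02=2: acc |= 2<<0 -> acc=2 shift=7
  byte[13]=0x39 cont=0 payload=0x39=57: acc |= 57<<7 -> acc=7298 shift=14 [end]
Varint 5: bytes[12:14] = 82 39 -> value 7298 (2 byte(s))

Answer: 263006026 13698 127635622 10427 7298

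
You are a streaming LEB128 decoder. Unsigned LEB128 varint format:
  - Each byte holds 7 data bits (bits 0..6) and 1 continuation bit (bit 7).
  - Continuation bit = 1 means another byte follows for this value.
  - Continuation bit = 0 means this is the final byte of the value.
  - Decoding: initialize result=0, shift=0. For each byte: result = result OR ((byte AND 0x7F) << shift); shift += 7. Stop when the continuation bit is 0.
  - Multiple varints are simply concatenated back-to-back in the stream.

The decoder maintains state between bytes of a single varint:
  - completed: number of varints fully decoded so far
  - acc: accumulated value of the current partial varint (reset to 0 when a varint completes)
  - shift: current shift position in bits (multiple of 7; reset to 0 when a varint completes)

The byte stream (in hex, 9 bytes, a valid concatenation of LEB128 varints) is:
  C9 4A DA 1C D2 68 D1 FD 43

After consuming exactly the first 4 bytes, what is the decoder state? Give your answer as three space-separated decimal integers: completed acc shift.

byte[0]=0xC9 cont=1 payload=0x49: acc |= 73<<0 -> completed=0 acc=73 shift=7
byte[1]=0x4A cont=0 payload=0x4A: varint #1 complete (value=9545); reset -> completed=1 acc=0 shift=0
byte[2]=0xDA cont=1 payload=0x5A: acc |= 90<<0 -> completed=1 acc=90 shift=7
byte[3]=0x1C cont=0 payload=0x1C: varint #2 complete (value=3674); reset -> completed=2 acc=0 shift=0

Answer: 2 0 0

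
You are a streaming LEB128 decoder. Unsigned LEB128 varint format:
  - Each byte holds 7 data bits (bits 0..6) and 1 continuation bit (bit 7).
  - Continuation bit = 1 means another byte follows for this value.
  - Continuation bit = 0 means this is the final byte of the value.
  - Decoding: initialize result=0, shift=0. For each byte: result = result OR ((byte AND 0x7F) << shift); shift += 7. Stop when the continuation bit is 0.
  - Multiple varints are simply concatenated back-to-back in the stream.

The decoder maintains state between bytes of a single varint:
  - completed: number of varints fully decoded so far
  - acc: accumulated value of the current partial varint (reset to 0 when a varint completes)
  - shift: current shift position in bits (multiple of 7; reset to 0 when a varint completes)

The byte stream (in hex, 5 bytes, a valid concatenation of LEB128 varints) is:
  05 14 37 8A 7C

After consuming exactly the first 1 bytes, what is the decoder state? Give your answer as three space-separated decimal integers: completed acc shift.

byte[0]=0x05 cont=0 payload=0x05: varint #1 complete (value=5); reset -> completed=1 acc=0 shift=0

Answer: 1 0 0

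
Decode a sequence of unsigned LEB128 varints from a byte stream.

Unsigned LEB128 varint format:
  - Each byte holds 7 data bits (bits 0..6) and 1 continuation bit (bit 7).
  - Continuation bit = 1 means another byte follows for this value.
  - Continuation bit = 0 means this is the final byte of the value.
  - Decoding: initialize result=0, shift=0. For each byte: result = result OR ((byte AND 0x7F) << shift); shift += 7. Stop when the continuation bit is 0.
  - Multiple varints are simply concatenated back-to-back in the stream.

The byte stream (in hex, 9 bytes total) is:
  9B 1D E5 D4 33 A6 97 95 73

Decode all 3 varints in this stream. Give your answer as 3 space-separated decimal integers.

  byte[0]=0x9B cont=1 payload=0x1B=27: acc |= 27<<0 -> acc=27 shift=7
  byte[1]=0x1D cont=0 payload=0x1D=29: acc |= 29<<7 -> acc=3739 shift=14 [end]
Varint 1: bytes[0:2] = 9B 1D -> value 3739 (2 byte(s))
  byte[2]=0xE5 cont=1 payload=0x65=101: acc |= 101<<0 -> acc=101 shift=7
  byte[3]=0xD4 cont=1 payload=0x54=84: acc |= 84<<7 -> acc=10853 shift=14
  byte[4]=0x33 cont=0 payload=0x33=51: acc |= 51<<14 -> acc=846437 shift=21 [end]
Varint 2: bytes[2:5] = E5 D4 33 -> value 846437 (3 byte(s))
  byte[5]=0xA6 cont=1 payload=0x26=38: acc |= 38<<0 -> acc=38 shift=7
  byte[6]=0x97 cont=1 payload=0x17=23: acc |= 23<<7 -> acc=2982 shift=14
  byte[7]=0x95 cont=1 payload=0x15=21: acc |= 21<<14 -> acc=347046 shift=21
  byte[8]=0x73 cont=0 payload=0x73=115: acc |= 115<<21 -> acc=241519526 shift=28 [end]
Varint 3: bytes[5:9] = A6 97 95 73 -> value 241519526 (4 byte(s))

Answer: 3739 846437 241519526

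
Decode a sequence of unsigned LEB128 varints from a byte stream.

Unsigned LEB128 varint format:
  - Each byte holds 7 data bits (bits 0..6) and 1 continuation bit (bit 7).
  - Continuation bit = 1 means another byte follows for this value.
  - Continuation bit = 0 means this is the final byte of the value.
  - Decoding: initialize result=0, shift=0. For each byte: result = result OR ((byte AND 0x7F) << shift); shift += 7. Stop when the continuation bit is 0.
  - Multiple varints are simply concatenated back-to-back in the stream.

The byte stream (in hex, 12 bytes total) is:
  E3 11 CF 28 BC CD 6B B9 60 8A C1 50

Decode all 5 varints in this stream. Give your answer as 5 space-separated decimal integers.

Answer: 2275 5199 1763004 12345 1319050

Derivation:
  byte[0]=0xE3 cont=1 payload=0x63=99: acc |= 99<<0 -> acc=99 shift=7
  byte[1]=0x11 cont=0 payload=0x11=17: acc |= 17<<7 -> acc=2275 shift=14 [end]
Varint 1: bytes[0:2] = E3 11 -> value 2275 (2 byte(s))
  byte[2]=0xCF cont=1 payload=0x4F=79: acc |= 79<<0 -> acc=79 shift=7
  byte[3]=0x28 cont=0 payload=0x28=40: acc |= 40<<7 -> acc=5199 shift=14 [end]
Varint 2: bytes[2:4] = CF 28 -> value 5199 (2 byte(s))
  byte[4]=0xBC cont=1 payload=0x3C=60: acc |= 60<<0 -> acc=60 shift=7
  byte[5]=0xCD cont=1 payload=0x4D=77: acc |= 77<<7 -> acc=9916 shift=14
  byte[6]=0x6B cont=0 payload=0x6B=107: acc |= 107<<14 -> acc=1763004 shift=21 [end]
Varint 3: bytes[4:7] = BC CD 6B -> value 1763004 (3 byte(s))
  byte[7]=0xB9 cont=1 payload=0x39=57: acc |= 57<<0 -> acc=57 shift=7
  byte[8]=0x60 cont=0 payload=0x60=96: acc |= 96<<7 -> acc=12345 shift=14 [end]
Varint 4: bytes[7:9] = B9 60 -> value 12345 (2 byte(s))
  byte[9]=0x8A cont=1 payload=0x0A=10: acc |= 10<<0 -> acc=10 shift=7
  byte[10]=0xC1 cont=1 payload=0x41=65: acc |= 65<<7 -> acc=8330 shift=14
  byte[11]=0x50 cont=0 payload=0x50=80: acc |= 80<<14 -> acc=1319050 shift=21 [end]
Varint 5: bytes[9:12] = 8A C1 50 -> value 1319050 (3 byte(s))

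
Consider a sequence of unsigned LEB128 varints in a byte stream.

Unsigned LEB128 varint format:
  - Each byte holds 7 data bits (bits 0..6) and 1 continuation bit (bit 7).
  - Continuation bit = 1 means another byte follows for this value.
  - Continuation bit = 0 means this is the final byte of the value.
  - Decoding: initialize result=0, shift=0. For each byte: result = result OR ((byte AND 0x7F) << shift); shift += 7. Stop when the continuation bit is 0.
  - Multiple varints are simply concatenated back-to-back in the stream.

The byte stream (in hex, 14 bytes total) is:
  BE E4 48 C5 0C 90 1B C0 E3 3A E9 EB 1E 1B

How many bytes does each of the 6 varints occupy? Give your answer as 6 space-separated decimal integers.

  byte[0]=0xBE cont=1 payload=0x3E=62: acc |= 62<<0 -> acc=62 shift=7
  byte[1]=0xE4 cont=1 payload=0x64=100: acc |= 100<<7 -> acc=12862 shift=14
  byte[2]=0x48 cont=0 payload=0x48=72: acc |= 72<<14 -> acc=1192510 shift=21 [end]
Varint 1: bytes[0:3] = BE E4 48 -> value 1192510 (3 byte(s))
  byte[3]=0xC5 cont=1 payload=0x45=69: acc |= 69<<0 -> acc=69 shift=7
  byte[4]=0x0C cont=0 payload=0x0C=12: acc |= 12<<7 -> acc=1605 shift=14 [end]
Varint 2: bytes[3:5] = C5 0C -> value 1605 (2 byte(s))
  byte[5]=0x90 cont=1 payload=0x10=16: acc |= 16<<0 -> acc=16 shift=7
  byte[6]=0x1B cont=0 payload=0x1B=27: acc |= 27<<7 -> acc=3472 shift=14 [end]
Varint 3: bytes[5:7] = 90 1B -> value 3472 (2 byte(s))
  byte[7]=0xC0 cont=1 payload=0x40=64: acc |= 64<<0 -> acc=64 shift=7
  byte[8]=0xE3 cont=1 payload=0x63=99: acc |= 99<<7 -> acc=12736 shift=14
  byte[9]=0x3A cont=0 payload=0x3A=58: acc |= 58<<14 -> acc=963008 shift=21 [end]
Varint 4: bytes[7:10] = C0 E3 3A -> value 963008 (3 byte(s))
  byte[10]=0xE9 cont=1 payload=0x69=105: acc |= 105<<0 -> acc=105 shift=7
  byte[11]=0xEB cont=1 payload=0x6B=107: acc |= 107<<7 -> acc=13801 shift=14
  byte[12]=0x1E cont=0 payload=0x1E=30: acc |= 30<<14 -> acc=505321 shift=21 [end]
Varint 5: bytes[10:13] = E9 EB 1E -> value 505321 (3 byte(s))
  byte[13]=0x1B cont=0 payload=0x1B=27: acc |= 27<<0 -> acc=27 shift=7 [end]
Varint 6: bytes[13:14] = 1B -> value 27 (1 byte(s))

Answer: 3 2 2 3 3 1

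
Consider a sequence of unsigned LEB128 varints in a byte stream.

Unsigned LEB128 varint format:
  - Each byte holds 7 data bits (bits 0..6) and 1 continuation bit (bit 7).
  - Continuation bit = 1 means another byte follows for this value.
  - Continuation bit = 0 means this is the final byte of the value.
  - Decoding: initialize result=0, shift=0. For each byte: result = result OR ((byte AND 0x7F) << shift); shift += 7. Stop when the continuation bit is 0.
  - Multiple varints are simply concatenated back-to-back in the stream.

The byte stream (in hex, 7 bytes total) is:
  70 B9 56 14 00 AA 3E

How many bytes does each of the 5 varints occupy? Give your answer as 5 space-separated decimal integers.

Answer: 1 2 1 1 2

Derivation:
  byte[0]=0x70 cont=0 payload=0x70=112: acc |= 112<<0 -> acc=112 shift=7 [end]
Varint 1: bytes[0:1] = 70 -> value 112 (1 byte(s))
  byte[1]=0xB9 cont=1 payload=0x39=57: acc |= 57<<0 -> acc=57 shift=7
  byte[2]=0x56 cont=0 payload=0x56=86: acc |= 86<<7 -> acc=11065 shift=14 [end]
Varint 2: bytes[1:3] = B9 56 -> value 11065 (2 byte(s))
  byte[3]=0x14 cont=0 payload=0x14=20: acc |= 20<<0 -> acc=20 shift=7 [end]
Varint 3: bytes[3:4] = 14 -> value 20 (1 byte(s))
  byte[4]=0x00 cont=0 payload=0x00=0: acc |= 0<<0 -> acc=0 shift=7 [end]
Varint 4: bytes[4:5] = 00 -> value 0 (1 byte(s))
  byte[5]=0xAA cont=1 payload=0x2A=42: acc |= 42<<0 -> acc=42 shift=7
  byte[6]=0x3E cont=0 payload=0x3E=62: acc |= 62<<7 -> acc=7978 shift=14 [end]
Varint 5: bytes[5:7] = AA 3E -> value 7978 (2 byte(s))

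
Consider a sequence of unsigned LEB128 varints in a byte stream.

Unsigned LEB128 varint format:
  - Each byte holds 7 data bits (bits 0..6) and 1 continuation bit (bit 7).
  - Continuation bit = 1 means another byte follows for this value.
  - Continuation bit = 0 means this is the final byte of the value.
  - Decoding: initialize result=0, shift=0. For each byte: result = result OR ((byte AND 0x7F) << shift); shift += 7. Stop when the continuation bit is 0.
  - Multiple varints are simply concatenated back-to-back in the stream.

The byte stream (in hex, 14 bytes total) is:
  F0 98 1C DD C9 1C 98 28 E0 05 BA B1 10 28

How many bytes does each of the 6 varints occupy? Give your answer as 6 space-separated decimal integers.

Answer: 3 3 2 2 3 1

Derivation:
  byte[0]=0xF0 cont=1 payload=0x70=112: acc |= 112<<0 -> acc=112 shift=7
  byte[1]=0x98 cont=1 payload=0x18=24: acc |= 24<<7 -> acc=3184 shift=14
  byte[2]=0x1C cont=0 payload=0x1C=28: acc |= 28<<14 -> acc=461936 shift=21 [end]
Varint 1: bytes[0:3] = F0 98 1C -> value 461936 (3 byte(s))
  byte[3]=0xDD cont=1 payload=0x5D=93: acc |= 93<<0 -> acc=93 shift=7
  byte[4]=0xC9 cont=1 payload=0x49=73: acc |= 73<<7 -> acc=9437 shift=14
  byte[5]=0x1C cont=0 payload=0x1C=28: acc |= 28<<14 -> acc=468189 shift=21 [end]
Varint 2: bytes[3:6] = DD C9 1C -> value 468189 (3 byte(s))
  byte[6]=0x98 cont=1 payload=0x18=24: acc |= 24<<0 -> acc=24 shift=7
  byte[7]=0x28 cont=0 payload=0x28=40: acc |= 40<<7 -> acc=5144 shift=14 [end]
Varint 3: bytes[6:8] = 98 28 -> value 5144 (2 byte(s))
  byte[8]=0xE0 cont=1 payload=0x60=96: acc |= 96<<0 -> acc=96 shift=7
  byte[9]=0x05 cont=0 payload=0x05=5: acc |= 5<<7 -> acc=736 shift=14 [end]
Varint 4: bytes[8:10] = E0 05 -> value 736 (2 byte(s))
  byte[10]=0xBA cont=1 payload=0x3A=58: acc |= 58<<0 -> acc=58 shift=7
  byte[11]=0xB1 cont=1 payload=0x31=49: acc |= 49<<7 -> acc=6330 shift=14
  byte[12]=0x10 cont=0 payload=0x10=16: acc |= 16<<14 -> acc=268474 shift=21 [end]
Varint 5: bytes[10:13] = BA B1 10 -> value 268474 (3 byte(s))
  byte[13]=0x28 cont=0 payload=0x28=40: acc |= 40<<0 -> acc=40 shift=7 [end]
Varint 6: bytes[13:14] = 28 -> value 40 (1 byte(s))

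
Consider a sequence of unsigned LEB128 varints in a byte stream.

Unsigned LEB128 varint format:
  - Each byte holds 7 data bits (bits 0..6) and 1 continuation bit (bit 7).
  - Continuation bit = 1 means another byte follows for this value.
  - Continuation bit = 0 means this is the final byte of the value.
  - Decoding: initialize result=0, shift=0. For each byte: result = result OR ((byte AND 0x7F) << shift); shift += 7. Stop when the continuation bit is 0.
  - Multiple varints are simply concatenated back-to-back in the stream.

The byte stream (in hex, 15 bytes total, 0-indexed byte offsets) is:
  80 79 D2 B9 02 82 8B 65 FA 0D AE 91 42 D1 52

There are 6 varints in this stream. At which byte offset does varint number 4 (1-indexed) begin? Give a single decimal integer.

  byte[0]=0x80 cont=1 payload=0x00=0: acc |= 0<<0 -> acc=0 shift=7
  byte[1]=0x79 cont=0 payload=0x79=121: acc |= 121<<7 -> acc=15488 shift=14 [end]
Varint 1: bytes[0:2] = 80 79 -> value 15488 (2 byte(s))
  byte[2]=0xD2 cont=1 payload=0x52=82: acc |= 82<<0 -> acc=82 shift=7
  byte[3]=0xB9 cont=1 payload=0x39=57: acc |= 57<<7 -> acc=7378 shift=14
  byte[4]=0x02 cont=0 payload=0x02=2: acc |= 2<<14 -> acc=40146 shift=21 [end]
Varint 2: bytes[2:5] = D2 B9 02 -> value 40146 (3 byte(s))
  byte[5]=0x82 cont=1 payload=0x02=2: acc |= 2<<0 -> acc=2 shift=7
  byte[6]=0x8B cont=1 payload=0x0B=11: acc |= 11<<7 -> acc=1410 shift=14
  byte[7]=0x65 cont=0 payload=0x65=101: acc |= 101<<14 -> acc=1656194 shift=21 [end]
Varint 3: bytes[5:8] = 82 8B 65 -> value 1656194 (3 byte(s))
  byte[8]=0xFA cont=1 payload=0x7A=122: acc |= 122<<0 -> acc=122 shift=7
  byte[9]=0x0D cont=0 payload=0x0D=13: acc |= 13<<7 -> acc=1786 shift=14 [end]
Varint 4: bytes[8:10] = FA 0D -> value 1786 (2 byte(s))
  byte[10]=0xAE cont=1 payload=0x2E=46: acc |= 46<<0 -> acc=46 shift=7
  byte[11]=0x91 cont=1 payload=0x11=17: acc |= 17<<7 -> acc=2222 shift=14
  byte[12]=0x42 cont=0 payload=0x42=66: acc |= 66<<14 -> acc=1083566 shift=21 [end]
Varint 5: bytes[10:13] = AE 91 42 -> value 1083566 (3 byte(s))
  byte[13]=0xD1 cont=1 payload=0x51=81: acc |= 81<<0 -> acc=81 shift=7
  byte[14]=0x52 cont=0 payload=0x52=82: acc |= 82<<7 -> acc=10577 shift=14 [end]
Varint 6: bytes[13:15] = D1 52 -> value 10577 (2 byte(s))

Answer: 8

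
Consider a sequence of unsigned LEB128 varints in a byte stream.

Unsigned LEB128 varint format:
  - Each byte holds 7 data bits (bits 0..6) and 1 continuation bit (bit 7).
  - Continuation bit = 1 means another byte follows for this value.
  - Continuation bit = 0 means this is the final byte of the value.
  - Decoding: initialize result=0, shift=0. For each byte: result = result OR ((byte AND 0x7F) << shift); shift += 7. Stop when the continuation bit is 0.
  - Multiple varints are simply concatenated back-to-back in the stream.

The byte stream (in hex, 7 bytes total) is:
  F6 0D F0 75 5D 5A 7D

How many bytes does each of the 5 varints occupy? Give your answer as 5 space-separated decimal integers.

Answer: 2 2 1 1 1

Derivation:
  byte[0]=0xF6 cont=1 payload=0x76=118: acc |= 118<<0 -> acc=118 shift=7
  byte[1]=0x0D cont=0 payload=0x0D=13: acc |= 13<<7 -> acc=1782 shift=14 [end]
Varint 1: bytes[0:2] = F6 0D -> value 1782 (2 byte(s))
  byte[2]=0xF0 cont=1 payload=0x70=112: acc |= 112<<0 -> acc=112 shift=7
  byte[3]=0x75 cont=0 payload=0x75=117: acc |= 117<<7 -> acc=15088 shift=14 [end]
Varint 2: bytes[2:4] = F0 75 -> value 15088 (2 byte(s))
  byte[4]=0x5D cont=0 payload=0x5D=93: acc |= 93<<0 -> acc=93 shift=7 [end]
Varint 3: bytes[4:5] = 5D -> value 93 (1 byte(s))
  byte[5]=0x5A cont=0 payload=0x5A=90: acc |= 90<<0 -> acc=90 shift=7 [end]
Varint 4: bytes[5:6] = 5A -> value 90 (1 byte(s))
  byte[6]=0x7D cont=0 payload=0x7D=125: acc |= 125<<0 -> acc=125 shift=7 [end]
Varint 5: bytes[6:7] = 7D -> value 125 (1 byte(s))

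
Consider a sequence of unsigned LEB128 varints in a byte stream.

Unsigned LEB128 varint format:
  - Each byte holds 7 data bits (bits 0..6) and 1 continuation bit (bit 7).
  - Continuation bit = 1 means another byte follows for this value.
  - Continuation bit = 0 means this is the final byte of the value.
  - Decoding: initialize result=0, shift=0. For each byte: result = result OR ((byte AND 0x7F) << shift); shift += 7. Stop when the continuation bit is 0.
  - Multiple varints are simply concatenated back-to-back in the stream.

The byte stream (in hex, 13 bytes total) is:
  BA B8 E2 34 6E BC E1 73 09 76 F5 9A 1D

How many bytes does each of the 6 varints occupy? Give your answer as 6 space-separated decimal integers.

  byte[0]=0xBA cont=1 payload=0x3A=58: acc |= 58<<0 -> acc=58 shift=7
  byte[1]=0xB8 cont=1 payload=0x38=56: acc |= 56<<7 -> acc=7226 shift=14
  byte[2]=0xE2 cont=1 payload=0x62=98: acc |= 98<<14 -> acc=1612858 shift=21
  byte[3]=0x34 cont=0 payload=0x34=52: acc |= 52<<21 -> acc=110664762 shift=28 [end]
Varint 1: bytes[0:4] = BA B8 E2 34 -> value 110664762 (4 byte(s))
  byte[4]=0x6E cont=0 payload=0x6E=110: acc |= 110<<0 -> acc=110 shift=7 [end]
Varint 2: bytes[4:5] = 6E -> value 110 (1 byte(s))
  byte[5]=0xBC cont=1 payload=0x3C=60: acc |= 60<<0 -> acc=60 shift=7
  byte[6]=0xE1 cont=1 payload=0x61=97: acc |= 97<<7 -> acc=12476 shift=14
  byte[7]=0x73 cont=0 payload=0x73=115: acc |= 115<<14 -> acc=1896636 shift=21 [end]
Varint 3: bytes[5:8] = BC E1 73 -> value 1896636 (3 byte(s))
  byte[8]=0x09 cont=0 payload=0x09=9: acc |= 9<<0 -> acc=9 shift=7 [end]
Varint 4: bytes[8:9] = 09 -> value 9 (1 byte(s))
  byte[9]=0x76 cont=0 payload=0x76=118: acc |= 118<<0 -> acc=118 shift=7 [end]
Varint 5: bytes[9:10] = 76 -> value 118 (1 byte(s))
  byte[10]=0xF5 cont=1 payload=0x75=117: acc |= 117<<0 -> acc=117 shift=7
  byte[11]=0x9A cont=1 payload=0x1A=26: acc |= 26<<7 -> acc=3445 shift=14
  byte[12]=0x1D cont=0 payload=0x1D=29: acc |= 29<<14 -> acc=478581 shift=21 [end]
Varint 6: bytes[10:13] = F5 9A 1D -> value 478581 (3 byte(s))

Answer: 4 1 3 1 1 3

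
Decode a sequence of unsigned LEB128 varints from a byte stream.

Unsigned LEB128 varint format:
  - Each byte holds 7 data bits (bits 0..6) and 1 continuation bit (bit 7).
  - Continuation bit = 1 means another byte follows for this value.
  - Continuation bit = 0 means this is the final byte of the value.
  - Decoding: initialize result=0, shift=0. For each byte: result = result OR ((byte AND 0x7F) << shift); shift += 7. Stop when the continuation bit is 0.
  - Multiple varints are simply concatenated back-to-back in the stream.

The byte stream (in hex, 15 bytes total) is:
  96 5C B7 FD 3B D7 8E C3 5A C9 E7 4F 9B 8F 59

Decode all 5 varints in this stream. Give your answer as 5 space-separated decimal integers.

Answer: 11798 982711 189843287 1307593 1460123

Derivation:
  byte[0]=0x96 cont=1 payload=0x16=22: acc |= 22<<0 -> acc=22 shift=7
  byte[1]=0x5C cont=0 payload=0x5C=92: acc |= 92<<7 -> acc=11798 shift=14 [end]
Varint 1: bytes[0:2] = 96 5C -> value 11798 (2 byte(s))
  byte[2]=0xB7 cont=1 payload=0x37=55: acc |= 55<<0 -> acc=55 shift=7
  byte[3]=0xFD cont=1 payload=0x7D=125: acc |= 125<<7 -> acc=16055 shift=14
  byte[4]=0x3B cont=0 payload=0x3B=59: acc |= 59<<14 -> acc=982711 shift=21 [end]
Varint 2: bytes[2:5] = B7 FD 3B -> value 982711 (3 byte(s))
  byte[5]=0xD7 cont=1 payload=0x57=87: acc |= 87<<0 -> acc=87 shift=7
  byte[6]=0x8E cont=1 payload=0x0E=14: acc |= 14<<7 -> acc=1879 shift=14
  byte[7]=0xC3 cont=1 payload=0x43=67: acc |= 67<<14 -> acc=1099607 shift=21
  byte[8]=0x5A cont=0 payload=0x5A=90: acc |= 90<<21 -> acc=189843287 shift=28 [end]
Varint 3: bytes[5:9] = D7 8E C3 5A -> value 189843287 (4 byte(s))
  byte[9]=0xC9 cont=1 payload=0x49=73: acc |= 73<<0 -> acc=73 shift=7
  byte[10]=0xE7 cont=1 payload=0x67=103: acc |= 103<<7 -> acc=13257 shift=14
  byte[11]=0x4F cont=0 payload=0x4F=79: acc |= 79<<14 -> acc=1307593 shift=21 [end]
Varint 4: bytes[9:12] = C9 E7 4F -> value 1307593 (3 byte(s))
  byte[12]=0x9B cont=1 payload=0x1B=27: acc |= 27<<0 -> acc=27 shift=7
  byte[13]=0x8F cont=1 payload=0x0F=15: acc |= 15<<7 -> acc=1947 shift=14
  byte[14]=0x59 cont=0 payload=0x59=89: acc |= 89<<14 -> acc=1460123 shift=21 [end]
Varint 5: bytes[12:15] = 9B 8F 59 -> value 1460123 (3 byte(s))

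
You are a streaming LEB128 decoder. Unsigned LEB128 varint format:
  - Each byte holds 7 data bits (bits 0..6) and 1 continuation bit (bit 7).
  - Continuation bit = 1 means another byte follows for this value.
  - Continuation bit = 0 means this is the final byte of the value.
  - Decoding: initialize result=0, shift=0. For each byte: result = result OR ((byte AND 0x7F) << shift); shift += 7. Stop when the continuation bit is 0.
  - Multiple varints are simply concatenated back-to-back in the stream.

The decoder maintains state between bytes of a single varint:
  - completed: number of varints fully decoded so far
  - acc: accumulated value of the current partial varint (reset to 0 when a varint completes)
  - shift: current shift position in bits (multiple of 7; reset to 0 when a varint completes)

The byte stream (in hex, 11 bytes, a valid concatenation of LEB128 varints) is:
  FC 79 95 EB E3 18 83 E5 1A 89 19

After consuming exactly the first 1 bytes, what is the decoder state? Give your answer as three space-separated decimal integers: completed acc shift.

byte[0]=0xFC cont=1 payload=0x7C: acc |= 124<<0 -> completed=0 acc=124 shift=7

Answer: 0 124 7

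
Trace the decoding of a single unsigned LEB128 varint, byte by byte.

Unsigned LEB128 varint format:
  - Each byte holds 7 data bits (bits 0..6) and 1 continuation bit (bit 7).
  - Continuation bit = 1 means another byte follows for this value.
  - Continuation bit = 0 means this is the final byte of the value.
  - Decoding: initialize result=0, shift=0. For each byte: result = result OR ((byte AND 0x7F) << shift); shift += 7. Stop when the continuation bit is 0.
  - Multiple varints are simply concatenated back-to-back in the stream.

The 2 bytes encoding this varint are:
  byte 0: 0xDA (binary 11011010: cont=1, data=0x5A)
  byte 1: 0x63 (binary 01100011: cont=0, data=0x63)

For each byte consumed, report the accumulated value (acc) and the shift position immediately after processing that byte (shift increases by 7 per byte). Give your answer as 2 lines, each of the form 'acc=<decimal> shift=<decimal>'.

byte 0=0xDA: payload=0x5A=90, contrib = 90<<0 = 90; acc -> 90, shift -> 7
byte 1=0x63: payload=0x63=99, contrib = 99<<7 = 12672; acc -> 12762, shift -> 14

Answer: acc=90 shift=7
acc=12762 shift=14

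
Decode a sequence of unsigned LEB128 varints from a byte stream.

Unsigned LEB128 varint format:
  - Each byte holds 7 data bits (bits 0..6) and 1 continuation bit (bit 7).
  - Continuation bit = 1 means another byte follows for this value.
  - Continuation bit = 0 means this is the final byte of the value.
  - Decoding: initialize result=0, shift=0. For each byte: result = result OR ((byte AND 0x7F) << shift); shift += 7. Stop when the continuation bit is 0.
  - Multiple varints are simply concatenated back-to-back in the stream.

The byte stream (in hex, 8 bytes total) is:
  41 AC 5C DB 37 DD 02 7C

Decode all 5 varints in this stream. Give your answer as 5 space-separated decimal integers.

Answer: 65 11820 7131 349 124

Derivation:
  byte[0]=0x41 cont=0 payload=0x41=65: acc |= 65<<0 -> acc=65 shift=7 [end]
Varint 1: bytes[0:1] = 41 -> value 65 (1 byte(s))
  byte[1]=0xAC cont=1 payload=0x2C=44: acc |= 44<<0 -> acc=44 shift=7
  byte[2]=0x5C cont=0 payload=0x5C=92: acc |= 92<<7 -> acc=11820 shift=14 [end]
Varint 2: bytes[1:3] = AC 5C -> value 11820 (2 byte(s))
  byte[3]=0xDB cont=1 payload=0x5B=91: acc |= 91<<0 -> acc=91 shift=7
  byte[4]=0x37 cont=0 payload=0x37=55: acc |= 55<<7 -> acc=7131 shift=14 [end]
Varint 3: bytes[3:5] = DB 37 -> value 7131 (2 byte(s))
  byte[5]=0xDD cont=1 payload=0x5D=93: acc |= 93<<0 -> acc=93 shift=7
  byte[6]=0x02 cont=0 payload=0x02=2: acc |= 2<<7 -> acc=349 shift=14 [end]
Varint 4: bytes[5:7] = DD 02 -> value 349 (2 byte(s))
  byte[7]=0x7C cont=0 payload=0x7C=124: acc |= 124<<0 -> acc=124 shift=7 [end]
Varint 5: bytes[7:8] = 7C -> value 124 (1 byte(s))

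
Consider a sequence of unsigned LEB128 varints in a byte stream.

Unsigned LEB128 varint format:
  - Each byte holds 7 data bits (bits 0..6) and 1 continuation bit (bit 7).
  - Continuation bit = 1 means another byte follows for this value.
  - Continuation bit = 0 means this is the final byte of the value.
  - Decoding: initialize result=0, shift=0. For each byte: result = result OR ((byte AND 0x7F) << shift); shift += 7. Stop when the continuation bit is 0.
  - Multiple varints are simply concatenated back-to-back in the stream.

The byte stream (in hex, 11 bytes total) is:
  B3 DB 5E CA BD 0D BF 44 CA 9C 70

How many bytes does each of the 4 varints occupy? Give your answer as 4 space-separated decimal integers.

Answer: 3 3 2 3

Derivation:
  byte[0]=0xB3 cont=1 payload=0x33=51: acc |= 51<<0 -> acc=51 shift=7
  byte[1]=0xDB cont=1 payload=0x5B=91: acc |= 91<<7 -> acc=11699 shift=14
  byte[2]=0x5E cont=0 payload=0x5E=94: acc |= 94<<14 -> acc=1551795 shift=21 [end]
Varint 1: bytes[0:3] = B3 DB 5E -> value 1551795 (3 byte(s))
  byte[3]=0xCA cont=1 payload=0x4A=74: acc |= 74<<0 -> acc=74 shift=7
  byte[4]=0xBD cont=1 payload=0x3D=61: acc |= 61<<7 -> acc=7882 shift=14
  byte[5]=0x0D cont=0 payload=0x0D=13: acc |= 13<<14 -> acc=220874 shift=21 [end]
Varint 2: bytes[3:6] = CA BD 0D -> value 220874 (3 byte(s))
  byte[6]=0xBF cont=1 payload=0x3F=63: acc |= 63<<0 -> acc=63 shift=7
  byte[7]=0x44 cont=0 payload=0x44=68: acc |= 68<<7 -> acc=8767 shift=14 [end]
Varint 3: bytes[6:8] = BF 44 -> value 8767 (2 byte(s))
  byte[8]=0xCA cont=1 payload=0x4A=74: acc |= 74<<0 -> acc=74 shift=7
  byte[9]=0x9C cont=1 payload=0x1C=28: acc |= 28<<7 -> acc=3658 shift=14
  byte[10]=0x70 cont=0 payload=0x70=112: acc |= 112<<14 -> acc=1838666 shift=21 [end]
Varint 4: bytes[8:11] = CA 9C 70 -> value 1838666 (3 byte(s))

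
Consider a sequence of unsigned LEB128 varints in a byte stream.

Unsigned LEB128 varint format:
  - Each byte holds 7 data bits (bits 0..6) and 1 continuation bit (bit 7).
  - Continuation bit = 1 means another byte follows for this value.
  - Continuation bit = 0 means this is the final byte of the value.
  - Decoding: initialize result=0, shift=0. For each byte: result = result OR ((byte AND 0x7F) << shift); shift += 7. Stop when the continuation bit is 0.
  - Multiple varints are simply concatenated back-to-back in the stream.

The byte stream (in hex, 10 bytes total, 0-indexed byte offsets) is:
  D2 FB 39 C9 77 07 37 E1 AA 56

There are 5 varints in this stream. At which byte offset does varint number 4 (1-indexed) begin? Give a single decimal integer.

Answer: 6

Derivation:
  byte[0]=0xD2 cont=1 payload=0x52=82: acc |= 82<<0 -> acc=82 shift=7
  byte[1]=0xFB cont=1 payload=0x7B=123: acc |= 123<<7 -> acc=15826 shift=14
  byte[2]=0x39 cont=0 payload=0x39=57: acc |= 57<<14 -> acc=949714 shift=21 [end]
Varint 1: bytes[0:3] = D2 FB 39 -> value 949714 (3 byte(s))
  byte[3]=0xC9 cont=1 payload=0x49=73: acc |= 73<<0 -> acc=73 shift=7
  byte[4]=0x77 cont=0 payload=0x77=119: acc |= 119<<7 -> acc=15305 shift=14 [end]
Varint 2: bytes[3:5] = C9 77 -> value 15305 (2 byte(s))
  byte[5]=0x07 cont=0 payload=0x07=7: acc |= 7<<0 -> acc=7 shift=7 [end]
Varint 3: bytes[5:6] = 07 -> value 7 (1 byte(s))
  byte[6]=0x37 cont=0 payload=0x37=55: acc |= 55<<0 -> acc=55 shift=7 [end]
Varint 4: bytes[6:7] = 37 -> value 55 (1 byte(s))
  byte[7]=0xE1 cont=1 payload=0x61=97: acc |= 97<<0 -> acc=97 shift=7
  byte[8]=0xAA cont=1 payload=0x2A=42: acc |= 42<<7 -> acc=5473 shift=14
  byte[9]=0x56 cont=0 payload=0x56=86: acc |= 86<<14 -> acc=1414497 shift=21 [end]
Varint 5: bytes[7:10] = E1 AA 56 -> value 1414497 (3 byte(s))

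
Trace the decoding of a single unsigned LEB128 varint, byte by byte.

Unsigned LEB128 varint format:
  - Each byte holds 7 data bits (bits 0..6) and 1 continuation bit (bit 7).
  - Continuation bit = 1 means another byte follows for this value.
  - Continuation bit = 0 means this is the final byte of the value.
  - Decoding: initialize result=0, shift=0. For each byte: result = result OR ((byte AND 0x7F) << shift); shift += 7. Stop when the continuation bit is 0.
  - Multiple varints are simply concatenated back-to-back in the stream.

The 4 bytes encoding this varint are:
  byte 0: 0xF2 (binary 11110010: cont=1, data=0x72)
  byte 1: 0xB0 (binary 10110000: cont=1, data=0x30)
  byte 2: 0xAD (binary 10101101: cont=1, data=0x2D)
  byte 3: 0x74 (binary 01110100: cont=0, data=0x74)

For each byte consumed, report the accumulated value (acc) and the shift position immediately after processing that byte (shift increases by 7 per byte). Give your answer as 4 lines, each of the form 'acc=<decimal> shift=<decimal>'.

Answer: acc=114 shift=7
acc=6258 shift=14
acc=743538 shift=21
acc=244013170 shift=28

Derivation:
byte 0=0xF2: payload=0x72=114, contrib = 114<<0 = 114; acc -> 114, shift -> 7
byte 1=0xB0: payload=0x30=48, contrib = 48<<7 = 6144; acc -> 6258, shift -> 14
byte 2=0xAD: payload=0x2D=45, contrib = 45<<14 = 737280; acc -> 743538, shift -> 21
byte 3=0x74: payload=0x74=116, contrib = 116<<21 = 243269632; acc -> 244013170, shift -> 28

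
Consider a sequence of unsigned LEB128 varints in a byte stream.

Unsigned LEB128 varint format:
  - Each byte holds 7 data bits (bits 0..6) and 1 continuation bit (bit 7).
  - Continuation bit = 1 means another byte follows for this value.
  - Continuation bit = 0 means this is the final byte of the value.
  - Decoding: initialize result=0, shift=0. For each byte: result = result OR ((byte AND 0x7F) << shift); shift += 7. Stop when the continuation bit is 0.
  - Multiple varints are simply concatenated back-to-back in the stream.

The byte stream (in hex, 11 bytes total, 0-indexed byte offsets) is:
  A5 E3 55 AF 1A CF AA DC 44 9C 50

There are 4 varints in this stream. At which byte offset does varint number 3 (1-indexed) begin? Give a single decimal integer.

  byte[0]=0xA5 cont=1 payload=0x25=37: acc |= 37<<0 -> acc=37 shift=7
  byte[1]=0xE3 cont=1 payload=0x63=99: acc |= 99<<7 -> acc=12709 shift=14
  byte[2]=0x55 cont=0 payload=0x55=85: acc |= 85<<14 -> acc=1405349 shift=21 [end]
Varint 1: bytes[0:3] = A5 E3 55 -> value 1405349 (3 byte(s))
  byte[3]=0xAF cont=1 payload=0x2F=47: acc |= 47<<0 -> acc=47 shift=7
  byte[4]=0x1A cont=0 payload=0x1A=26: acc |= 26<<7 -> acc=3375 shift=14 [end]
Varint 2: bytes[3:5] = AF 1A -> value 3375 (2 byte(s))
  byte[5]=0xCF cont=1 payload=0x4F=79: acc |= 79<<0 -> acc=79 shift=7
  byte[6]=0xAA cont=1 payload=0x2A=42: acc |= 42<<7 -> acc=5455 shift=14
  byte[7]=0xDC cont=1 payload=0x5C=92: acc |= 92<<14 -> acc=1512783 shift=21
  byte[8]=0x44 cont=0 payload=0x44=68: acc |= 68<<21 -> acc=144119119 shift=28 [end]
Varint 3: bytes[5:9] = CF AA DC 44 -> value 144119119 (4 byte(s))
  byte[9]=0x9C cont=1 payload=0x1C=28: acc |= 28<<0 -> acc=28 shift=7
  byte[10]=0x50 cont=0 payload=0x50=80: acc |= 80<<7 -> acc=10268 shift=14 [end]
Varint 4: bytes[9:11] = 9C 50 -> value 10268 (2 byte(s))

Answer: 5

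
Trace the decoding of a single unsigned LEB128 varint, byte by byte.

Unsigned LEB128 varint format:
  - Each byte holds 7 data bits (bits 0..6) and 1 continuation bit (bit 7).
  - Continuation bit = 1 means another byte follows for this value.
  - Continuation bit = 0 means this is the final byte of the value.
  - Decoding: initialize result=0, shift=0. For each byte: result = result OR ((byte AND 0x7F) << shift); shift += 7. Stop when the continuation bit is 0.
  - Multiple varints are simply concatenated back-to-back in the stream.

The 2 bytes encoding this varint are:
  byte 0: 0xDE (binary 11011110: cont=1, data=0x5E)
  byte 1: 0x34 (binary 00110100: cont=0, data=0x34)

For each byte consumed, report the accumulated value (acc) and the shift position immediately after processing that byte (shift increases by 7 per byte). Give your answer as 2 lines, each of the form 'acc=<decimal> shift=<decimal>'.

Answer: acc=94 shift=7
acc=6750 shift=14

Derivation:
byte 0=0xDE: payload=0x5E=94, contrib = 94<<0 = 94; acc -> 94, shift -> 7
byte 1=0x34: payload=0x34=52, contrib = 52<<7 = 6656; acc -> 6750, shift -> 14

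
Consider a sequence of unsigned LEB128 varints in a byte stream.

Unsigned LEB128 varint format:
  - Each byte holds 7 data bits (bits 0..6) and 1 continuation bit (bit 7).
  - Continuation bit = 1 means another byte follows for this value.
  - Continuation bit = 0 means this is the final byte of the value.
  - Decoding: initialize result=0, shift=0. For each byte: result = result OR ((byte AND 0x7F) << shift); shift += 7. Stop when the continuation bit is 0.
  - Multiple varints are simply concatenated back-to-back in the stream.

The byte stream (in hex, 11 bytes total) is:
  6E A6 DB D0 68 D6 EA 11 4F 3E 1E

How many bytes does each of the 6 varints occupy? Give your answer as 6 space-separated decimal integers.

  byte[0]=0x6E cont=0 payload=0x6E=110: acc |= 110<<0 -> acc=110 shift=7 [end]
Varint 1: bytes[0:1] = 6E -> value 110 (1 byte(s))
  byte[1]=0xA6 cont=1 payload=0x26=38: acc |= 38<<0 -> acc=38 shift=7
  byte[2]=0xDB cont=1 payload=0x5B=91: acc |= 91<<7 -> acc=11686 shift=14
  byte[3]=0xD0 cont=1 payload=0x50=80: acc |= 80<<14 -> acc=1322406 shift=21
  byte[4]=0x68 cont=0 payload=0x68=104: acc |= 104<<21 -> acc=219426214 shift=28 [end]
Varint 2: bytes[1:5] = A6 DB D0 68 -> value 219426214 (4 byte(s))
  byte[5]=0xD6 cont=1 payload=0x56=86: acc |= 86<<0 -> acc=86 shift=7
  byte[6]=0xEA cont=1 payload=0x6A=106: acc |= 106<<7 -> acc=13654 shift=14
  byte[7]=0x11 cont=0 payload=0x11=17: acc |= 17<<14 -> acc=292182 shift=21 [end]
Varint 3: bytes[5:8] = D6 EA 11 -> value 292182 (3 byte(s))
  byte[8]=0x4F cont=0 payload=0x4F=79: acc |= 79<<0 -> acc=79 shift=7 [end]
Varint 4: bytes[8:9] = 4F -> value 79 (1 byte(s))
  byte[9]=0x3E cont=0 payload=0x3E=62: acc |= 62<<0 -> acc=62 shift=7 [end]
Varint 5: bytes[9:10] = 3E -> value 62 (1 byte(s))
  byte[10]=0x1E cont=0 payload=0x1E=30: acc |= 30<<0 -> acc=30 shift=7 [end]
Varint 6: bytes[10:11] = 1E -> value 30 (1 byte(s))

Answer: 1 4 3 1 1 1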